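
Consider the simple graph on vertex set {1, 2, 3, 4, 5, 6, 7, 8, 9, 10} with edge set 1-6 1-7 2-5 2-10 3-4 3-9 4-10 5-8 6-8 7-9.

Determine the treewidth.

A width-2 tree decomposition is:
Bags: B1 = {2, 5, 8}  B2 = {2, 8, 10}  B3 = {4, 8, 10}  B4 = {3, 4, 8}  B5 = {3, 8, 9}  B6 = {7, 8, 9}  B7 = {1, 7, 8}  B8 = {1, 6, 8}
Tree: B1–B2, B2–B3, B3–B4, B4–B5, B5–B6, B6–B7, B7–B8
The largest bag has 3 vertices, giving width 2; this decomposition certifies tw(G) ≤ 2. Since 8–5–2–10–4–3–9–7–1–6–8 is a cycle in G, G is not acyclic. Forests are exactly the graphs of treewidth ≤ 1, so tw(G) ≥ 2. The upper and lower bounds meet at 2, so that is the treewidth.

2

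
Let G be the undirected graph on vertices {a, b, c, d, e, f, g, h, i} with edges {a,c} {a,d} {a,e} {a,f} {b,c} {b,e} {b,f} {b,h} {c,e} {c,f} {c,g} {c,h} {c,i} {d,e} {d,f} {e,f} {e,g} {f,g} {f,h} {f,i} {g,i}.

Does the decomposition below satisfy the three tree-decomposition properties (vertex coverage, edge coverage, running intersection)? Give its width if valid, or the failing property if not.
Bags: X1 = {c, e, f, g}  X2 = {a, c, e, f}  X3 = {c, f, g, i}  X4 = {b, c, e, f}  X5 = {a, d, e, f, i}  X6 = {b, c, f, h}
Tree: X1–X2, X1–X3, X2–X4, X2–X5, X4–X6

No — bags containing vertex i are not connected in the tree.

A tree decomposition must satisfy three properties: every vertex lies in some bag; for every edge, both endpoints lie together in some bag; and for every vertex, the bags containing it form a connected subtree. Here bags containing vertex i are not connected in the tree, so the decomposition is invalid.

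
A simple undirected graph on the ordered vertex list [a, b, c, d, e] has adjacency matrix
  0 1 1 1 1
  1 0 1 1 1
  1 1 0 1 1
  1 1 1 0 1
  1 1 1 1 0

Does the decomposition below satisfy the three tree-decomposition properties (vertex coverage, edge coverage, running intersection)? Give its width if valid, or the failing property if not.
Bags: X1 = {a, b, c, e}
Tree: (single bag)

A tree decomposition must satisfy three properties: every vertex lies in some bag; for every edge, both endpoints lie together in some bag; and for every vertex, the bags containing it form a connected subtree. Here vertex d appears in no bag, so the decomposition is invalid.

No — vertex d appears in no bag.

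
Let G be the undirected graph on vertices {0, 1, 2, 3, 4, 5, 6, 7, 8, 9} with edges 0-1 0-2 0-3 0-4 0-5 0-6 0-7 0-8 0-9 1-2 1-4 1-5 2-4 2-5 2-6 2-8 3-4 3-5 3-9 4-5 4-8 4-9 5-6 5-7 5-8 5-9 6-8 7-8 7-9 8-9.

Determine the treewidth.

4

A width-4 tree decomposition is:
Bags: B1 = {0, 2, 4, 5, 8}  B2 = {0, 4, 5, 8, 9}  B3 = {0, 3, 4, 5, 9}  B4 = {0, 1, 2, 4, 5}  B5 = {0, 2, 5, 6, 8}  B6 = {0, 5, 7, 8, 9}
Tree: B1–B2, B2–B3, B1–B4, B1–B5, B2–B6
The largest bag has 5 vertices, giving width 4; this decomposition certifies tw(G) ≤ 4. On the other hand G contains the 5-clique {0, 4, 5, 8, 9}. A clique must lie in a single bag of any decomposition, so no decomposition can have width below 4. Combining the bounds, tw(G) = 4.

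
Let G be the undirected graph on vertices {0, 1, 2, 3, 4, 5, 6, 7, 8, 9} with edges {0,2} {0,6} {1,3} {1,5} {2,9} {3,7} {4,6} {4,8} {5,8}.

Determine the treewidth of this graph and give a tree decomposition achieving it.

Treewidth 1.
Bags: B1 = {2, 9}  B2 = {0, 2}  B3 = {0, 6}  B4 = {4, 6}  B5 = {4, 8}  B6 = {5, 8}  B7 = {1, 5}  B8 = {1, 3}  B9 = {3, 7}
Tree: B1–B2, B2–B3, B3–B4, B4–B5, B5–B6, B6–B7, B7–B8, B8–B9

Each bag holds 2 vertices, so the decomposition has width 1, which upper-bounds the treewidth. Any graph with an edge has treewidth ≥ 1, and G has the edge 9–2. Therefore the treewidth is 1.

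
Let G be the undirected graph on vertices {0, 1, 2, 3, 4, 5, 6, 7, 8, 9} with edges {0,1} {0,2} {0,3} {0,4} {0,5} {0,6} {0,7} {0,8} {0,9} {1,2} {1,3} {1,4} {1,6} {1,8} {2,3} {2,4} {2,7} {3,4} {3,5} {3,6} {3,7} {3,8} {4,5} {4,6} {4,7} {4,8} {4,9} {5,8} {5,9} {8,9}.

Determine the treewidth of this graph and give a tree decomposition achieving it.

Each bag holds 5 vertices, so the decomposition has width 4, which upper-bounds the treewidth. On the other hand G contains the 5-clique {0, 4, 5, 8, 9}. A clique must lie in a single bag of any decomposition, so no decomposition can have width below 4. Combining the bounds, tw(G) = 4.

Treewidth 4.
One such decomposition:
Bags: B1 = {0, 1, 3, 4, 8}  B2 = {0, 3, 4, 5, 8}  B3 = {0, 1, 3, 4, 6}  B4 = {0, 1, 2, 3, 4}  B5 = {0, 2, 3, 4, 7}  B6 = {0, 4, 5, 8, 9}
Tree: B1–B2, B1–B3, B3–B4, B4–B5, B2–B6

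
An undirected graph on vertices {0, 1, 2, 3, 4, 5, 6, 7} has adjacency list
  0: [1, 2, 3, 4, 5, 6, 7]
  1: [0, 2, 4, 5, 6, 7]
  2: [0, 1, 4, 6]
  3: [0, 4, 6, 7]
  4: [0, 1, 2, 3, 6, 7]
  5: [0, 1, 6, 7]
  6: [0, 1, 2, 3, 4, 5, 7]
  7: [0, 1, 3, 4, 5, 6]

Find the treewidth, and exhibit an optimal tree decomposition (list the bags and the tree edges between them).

Every bag has size at most 5, so the width is 5 − 1 = 4 and tw(G) ≤ 4. Conversely, {0, 1, 2, 4, 6} is a clique of size 5, and the vertices of any clique must share a bag in every tree decomposition; so some bag has ≥ 5 vertices and tw(G) ≥ 4. Therefore the treewidth is 4.

Treewidth 4.
One optimal decomposition is:
Bags: B1 = {0, 1, 4, 6, 7}  B2 = {0, 3, 4, 6, 7}  B3 = {0, 1, 5, 6, 7}  B4 = {0, 1, 2, 4, 6}
Tree: B1–B2, B1–B3, B1–B4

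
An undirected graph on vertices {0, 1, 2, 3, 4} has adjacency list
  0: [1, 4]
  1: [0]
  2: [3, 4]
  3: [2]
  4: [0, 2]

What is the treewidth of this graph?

1

A width-1 tree decomposition is:
Bags: B1 = {2, 3}  B2 = {2, 4}  B3 = {0, 4}  B4 = {0, 1}
Tree: B1–B2, B2–B3, B3–B4
Every bag has size at most 2, so the width is 2 − 1 = 1 and tw(G) ≤ 1. G has an edge, so its treewidth is at least 1. Therefore the treewidth is 1.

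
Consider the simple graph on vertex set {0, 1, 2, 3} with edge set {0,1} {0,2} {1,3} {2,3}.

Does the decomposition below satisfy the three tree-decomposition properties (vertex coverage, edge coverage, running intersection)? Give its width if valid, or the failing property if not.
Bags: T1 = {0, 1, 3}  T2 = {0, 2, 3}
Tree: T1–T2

Checking the three conditions: (i) the bags cover all of {0, 1, 2, 3}; (ii) for each edge, some bag contains both endpoints; (iii) the bags containing any fixed vertex form a subtree. All hold, so the decomposition is valid with width 3 − 1 = 2.

Yes; width 2.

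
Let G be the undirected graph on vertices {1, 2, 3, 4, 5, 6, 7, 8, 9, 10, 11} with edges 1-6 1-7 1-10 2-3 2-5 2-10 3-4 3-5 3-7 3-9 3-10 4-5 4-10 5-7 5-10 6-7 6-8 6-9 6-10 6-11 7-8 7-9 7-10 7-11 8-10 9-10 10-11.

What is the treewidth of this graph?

3

A width-3 tree decomposition is:
Bags: B1 = {3, 5, 7, 10}  B2 = {3, 7, 9, 10}  B3 = {6, 7, 9, 10}  B4 = {6, 7, 8, 10}  B5 = {6, 7, 10, 11}  B6 = {3, 4, 5, 10}  B7 = {1, 6, 7, 10}  B8 = {2, 3, 5, 10}
Tree: B1–B2, B2–B3, B3–B4, B4–B5, B1–B6, B5–B7, B1–B8
The largest bag has 4 vertices, giving width 3; this decomposition certifies tw(G) ≤ 3. Conversely, {2, 3, 5, 10} is a clique of size 4, and the vertices of any clique must share a bag in every tree decomposition; so some bag has ≥ 4 vertices and tw(G) ≥ 3. Hence tw(G) = 3 exactly.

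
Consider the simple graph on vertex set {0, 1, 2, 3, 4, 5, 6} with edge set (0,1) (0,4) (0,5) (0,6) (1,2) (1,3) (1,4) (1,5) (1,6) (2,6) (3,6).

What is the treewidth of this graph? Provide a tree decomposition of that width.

Treewidth 2.
One optimal decomposition is:
Bags: B1 = {1, 3, 6}  B2 = {1, 2, 6}  B3 = {0, 1, 6}  B4 = {0, 1, 4}  B5 = {0, 1, 5}
Tree: B1–B2, B2–B3, B3–B4, B4–B5

The largest bag has 3 vertices, giving width 2; this decomposition certifies tw(G) ≤ 2. For the lower bound, the 3 vertices {0, 1, 4} are pairwise adjacent, and any tree decomposition puts a clique entirely inside one bag — forcing width ≥ 2. Hence tw(G) = 2 exactly.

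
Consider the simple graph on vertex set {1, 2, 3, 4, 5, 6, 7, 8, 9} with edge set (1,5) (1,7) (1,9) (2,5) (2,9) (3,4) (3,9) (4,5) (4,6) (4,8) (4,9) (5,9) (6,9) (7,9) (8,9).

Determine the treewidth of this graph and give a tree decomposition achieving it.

Treewidth 2.
One optimal decomposition is:
Bags: B1 = {3, 4, 9}  B2 = {4, 6, 9}  B3 = {4, 5, 9}  B4 = {2, 5, 9}  B5 = {4, 8, 9}  B6 = {1, 5, 9}  B7 = {1, 7, 9}
Tree: B1–B2, B2–B3, B3–B4, B2–B5, B3–B6, B6–B7

Every bag has size at most 3, so the width is 3 − 1 = 2 and tw(G) ≤ 2. Conversely, {1, 5, 9} is a clique of size 3, and the vertices of any clique must share a bag in every tree decomposition; so some bag has ≥ 3 vertices and tw(G) ≥ 2. Combining the bounds, tw(G) = 2.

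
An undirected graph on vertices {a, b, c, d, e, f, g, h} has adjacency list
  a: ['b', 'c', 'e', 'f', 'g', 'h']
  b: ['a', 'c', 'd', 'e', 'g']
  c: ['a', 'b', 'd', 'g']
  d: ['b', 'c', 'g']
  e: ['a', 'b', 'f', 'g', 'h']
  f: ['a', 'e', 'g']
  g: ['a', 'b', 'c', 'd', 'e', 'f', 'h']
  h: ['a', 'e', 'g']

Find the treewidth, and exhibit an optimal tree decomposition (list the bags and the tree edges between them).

Each bag holds 4 vertices, so the decomposition has width 3, which upper-bounds the treewidth. Conversely, {b, c, d, g} is a clique of size 4, and the vertices of any clique must share a bag in every tree decomposition; so some bag has ≥ 4 vertices and tw(G) ≥ 3. The upper and lower bounds meet at 3, so that is the treewidth.

Treewidth 3.
Bags: B1 = {a, e, g, h}  B2 = {a, b, e, g}  B3 = {a, b, c, g}  B4 = {b, c, d, g}  B5 = {a, e, f, g}
Tree: B1–B2, B2–B3, B3–B4, B1–B5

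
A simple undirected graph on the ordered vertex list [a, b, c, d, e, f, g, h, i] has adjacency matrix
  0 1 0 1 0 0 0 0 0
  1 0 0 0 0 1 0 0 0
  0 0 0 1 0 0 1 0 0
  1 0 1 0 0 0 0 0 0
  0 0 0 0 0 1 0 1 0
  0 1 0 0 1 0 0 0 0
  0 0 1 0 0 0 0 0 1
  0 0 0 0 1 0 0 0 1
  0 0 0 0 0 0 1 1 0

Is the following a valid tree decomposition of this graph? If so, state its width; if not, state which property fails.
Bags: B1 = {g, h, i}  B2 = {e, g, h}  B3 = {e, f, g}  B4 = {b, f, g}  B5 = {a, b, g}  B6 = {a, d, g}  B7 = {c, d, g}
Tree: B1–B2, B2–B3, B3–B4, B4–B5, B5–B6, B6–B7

Vertex coverage: the bags together contain {a, b, c, d, e, f, g, h, i}, the full vertex set. Edge coverage: each edge of G has both endpoints in at least one bag. Running intersection: for every vertex, the bags containing it form a connected subtree. All three properties hold, so this is a valid tree decomposition of width max|bag| − 1 = 2, and hence tw(G) ≤ 2.

Yes; width 2.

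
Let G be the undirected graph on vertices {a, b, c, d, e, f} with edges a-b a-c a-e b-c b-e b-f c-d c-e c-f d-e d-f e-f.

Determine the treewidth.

A width-3 tree decomposition is:
Bags: B1 = {c, d, e, f}  B2 = {b, c, e, f}  B3 = {a, b, c, e}
Tree: B1–B2, B2–B3
The largest bag has 4 vertices, giving width 3; this decomposition certifies tw(G) ≤ 3. Conversely, {a, b, c, e} is a clique of size 4, and the vertices of any clique must share a bag in every tree decomposition; so some bag has ≥ 4 vertices and tw(G) ≥ 3. The upper and lower bounds meet at 3, so that is the treewidth.

3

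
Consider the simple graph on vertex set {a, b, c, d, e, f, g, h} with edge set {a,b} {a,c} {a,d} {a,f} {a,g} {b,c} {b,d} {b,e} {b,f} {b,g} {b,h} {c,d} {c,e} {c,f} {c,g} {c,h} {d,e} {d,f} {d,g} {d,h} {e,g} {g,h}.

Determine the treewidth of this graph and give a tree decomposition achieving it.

The largest bag has 5 vertices, giving width 4; this decomposition certifies tw(G) ≤ 4. Conversely, {b, c, d, e, g} is a clique of size 5, and the vertices of any clique must share a bag in every tree decomposition; so some bag has ≥ 5 vertices and tw(G) ≥ 4. Hence tw(G) = 4 exactly.

Treewidth 4.
Bags: B1 = {a, b, c, d, f}  B2 = {a, b, c, d, g}  B3 = {b, c, d, e, g}  B4 = {b, c, d, g, h}
Tree: B1–B2, B2–B3, B3–B4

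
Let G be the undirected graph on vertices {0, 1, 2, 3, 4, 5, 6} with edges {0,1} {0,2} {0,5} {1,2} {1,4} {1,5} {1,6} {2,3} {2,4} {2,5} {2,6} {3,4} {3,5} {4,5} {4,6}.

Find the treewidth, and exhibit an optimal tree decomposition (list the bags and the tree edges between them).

Treewidth 3.
One optimal decomposition is:
Bags: B1 = {1, 2, 4, 5}  B2 = {2, 3, 4, 5}  B3 = {1, 2, 4, 6}  B4 = {0, 1, 2, 5}
Tree: B1–B2, B1–B3, B1–B4

Each bag holds 4 vertices, so the decomposition has width 3, which upper-bounds the treewidth. On the other hand G contains the 4-clique {0, 1, 2, 5}. A clique must lie in a single bag of any decomposition, so no decomposition can have width below 3. Therefore the treewidth is 3.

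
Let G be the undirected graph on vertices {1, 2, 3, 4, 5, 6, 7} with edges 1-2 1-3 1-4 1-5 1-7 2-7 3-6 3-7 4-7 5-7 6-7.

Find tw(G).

2

A width-2 tree decomposition is:
Bags: B1 = {1, 5, 7}  B2 = {1, 2, 7}  B3 = {1, 3, 7}  B4 = {1, 4, 7}  B5 = {3, 6, 7}
Tree: B1–B2, B2–B3, B2–B4, B3–B5
Every bag has size at most 3, so the width is 3 − 1 = 2 and tw(G) ≤ 2. For the lower bound, the 3 vertices {1, 2, 7} are pairwise adjacent, and any tree decomposition puts a clique entirely inside one bag — forcing width ≥ 2. Therefore the treewidth is 2.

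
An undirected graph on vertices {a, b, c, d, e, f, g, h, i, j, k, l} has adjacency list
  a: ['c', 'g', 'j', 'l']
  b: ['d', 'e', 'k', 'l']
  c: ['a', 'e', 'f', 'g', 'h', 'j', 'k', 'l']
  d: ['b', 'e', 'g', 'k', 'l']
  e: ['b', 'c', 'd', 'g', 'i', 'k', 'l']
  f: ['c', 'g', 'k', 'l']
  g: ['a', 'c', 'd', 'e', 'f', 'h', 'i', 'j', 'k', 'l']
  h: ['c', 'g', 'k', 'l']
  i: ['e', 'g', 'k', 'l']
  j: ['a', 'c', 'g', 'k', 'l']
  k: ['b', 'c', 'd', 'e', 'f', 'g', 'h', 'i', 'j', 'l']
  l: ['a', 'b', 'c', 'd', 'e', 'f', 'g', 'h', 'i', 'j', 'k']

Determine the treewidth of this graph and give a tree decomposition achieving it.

Treewidth 4.
Bags: B1 = {c, g, h, k, l}  B2 = {c, g, j, k, l}  B3 = {a, c, g, j, l}  B4 = {c, e, g, k, l}  B5 = {c, f, g, k, l}  B6 = {d, e, g, k, l}  B7 = {b, d, e, k, l}  B8 = {e, g, i, k, l}
Tree: B1–B2, B2–B3, B1–B4, B4–B5, B4–B6, B6–B7, B6–B8

Each bag holds 5 vertices, so the decomposition has width 4, which upper-bounds the treewidth. On the other hand G contains the 5-clique {a, c, g, j, l}. A clique must lie in a single bag of any decomposition, so no decomposition can have width below 4. Hence tw(G) = 4 exactly.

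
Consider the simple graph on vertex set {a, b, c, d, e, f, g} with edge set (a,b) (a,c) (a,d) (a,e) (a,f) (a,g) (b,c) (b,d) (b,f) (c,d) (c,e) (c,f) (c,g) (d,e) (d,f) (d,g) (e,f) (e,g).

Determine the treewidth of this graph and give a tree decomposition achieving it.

Every bag has size at most 5, so the width is 5 − 1 = 4 and tw(G) ≤ 4. On the other hand G contains the 5-clique {a, c, d, e, g}. A clique must lie in a single bag of any decomposition, so no decomposition can have width below 4. The upper and lower bounds meet at 4, so that is the treewidth.

Treewidth 4.
One optimal decomposition is:
Bags: B1 = {a, b, c, d, f}  B2 = {a, c, d, e, f}  B3 = {a, c, d, e, g}
Tree: B1–B2, B2–B3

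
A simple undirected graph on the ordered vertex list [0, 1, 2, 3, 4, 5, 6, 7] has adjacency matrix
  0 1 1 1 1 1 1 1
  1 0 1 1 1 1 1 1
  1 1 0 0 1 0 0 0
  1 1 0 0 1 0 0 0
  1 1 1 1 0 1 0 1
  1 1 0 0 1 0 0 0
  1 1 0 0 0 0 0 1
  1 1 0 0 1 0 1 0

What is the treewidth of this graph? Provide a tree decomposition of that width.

The largest bag has 4 vertices, giving width 3; this decomposition certifies tw(G) ≤ 3. For the lower bound, the 4 vertices {0, 1, 2, 4} are pairwise adjacent, and any tree decomposition puts a clique entirely inside one bag — forcing width ≥ 3. The upper and lower bounds meet at 3, so that is the treewidth.

Treewidth 3.
Bags: B1 = {0, 1, 4, 7}  B2 = {0, 1, 4, 5}  B3 = {0, 1, 3, 4}  B4 = {0, 1, 2, 4}  B5 = {0, 1, 6, 7}
Tree: B1–B2, B1–B3, B1–B4, B1–B5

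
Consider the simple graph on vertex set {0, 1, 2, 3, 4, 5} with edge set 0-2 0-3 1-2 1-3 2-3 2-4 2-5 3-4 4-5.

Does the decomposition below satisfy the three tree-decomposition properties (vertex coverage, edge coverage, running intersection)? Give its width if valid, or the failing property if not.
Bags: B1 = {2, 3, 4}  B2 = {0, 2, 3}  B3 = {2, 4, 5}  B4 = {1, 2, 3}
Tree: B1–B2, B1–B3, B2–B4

Checking the three conditions: (i) the bags cover all of {0, 1, 2, 3, 4, 5}; (ii) for each edge, some bag contains both endpoints; (iii) the bags containing any fixed vertex form a subtree. All hold, so the decomposition is valid with width 3 − 1 = 2.

Yes; width 2.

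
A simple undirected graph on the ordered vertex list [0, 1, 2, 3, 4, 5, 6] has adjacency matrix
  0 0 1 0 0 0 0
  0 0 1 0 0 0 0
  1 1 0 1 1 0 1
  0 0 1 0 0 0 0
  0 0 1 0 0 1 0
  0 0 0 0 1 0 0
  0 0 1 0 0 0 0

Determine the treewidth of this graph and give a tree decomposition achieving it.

Treewidth 1.
One such decomposition:
Bags: B1 = {2, 3}  B2 = {2, 4}  B3 = {1, 2}  B4 = {4, 5}  B5 = {0, 2}  B6 = {2, 6}
Tree: B1–B2, B1–B3, B2–B4, B2–B5, B1–B6

Each bag holds 2 vertices, so the decomposition has width 1, which upper-bounds the treewidth. Since G has at least one edge (e.g. 2–3), it is not an edgeless graph, so tw(G) ≥ 1. The upper and lower bounds meet at 1, so that is the treewidth.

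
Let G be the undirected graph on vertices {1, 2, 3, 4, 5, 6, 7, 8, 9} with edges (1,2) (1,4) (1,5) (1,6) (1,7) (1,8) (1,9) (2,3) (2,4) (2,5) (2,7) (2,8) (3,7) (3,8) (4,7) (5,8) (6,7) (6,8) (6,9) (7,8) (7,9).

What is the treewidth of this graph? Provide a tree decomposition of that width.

Each bag holds 4 vertices, so the decomposition has width 3, which upper-bounds the treewidth. For the lower bound, the 4 vertices {1, 2, 5, 8} are pairwise adjacent, and any tree decomposition puts a clique entirely inside one bag — forcing width ≥ 3. Hence tw(G) = 3 exactly.

Treewidth 3.
One optimal decomposition is:
Bags: B1 = {1, 6, 7, 8}  B2 = {1, 2, 7, 8}  B3 = {1, 6, 7, 9}  B4 = {1, 2, 4, 7}  B5 = {1, 2, 5, 8}  B6 = {2, 3, 7, 8}
Tree: B1–B2, B1–B3, B2–B4, B2–B5, B2–B6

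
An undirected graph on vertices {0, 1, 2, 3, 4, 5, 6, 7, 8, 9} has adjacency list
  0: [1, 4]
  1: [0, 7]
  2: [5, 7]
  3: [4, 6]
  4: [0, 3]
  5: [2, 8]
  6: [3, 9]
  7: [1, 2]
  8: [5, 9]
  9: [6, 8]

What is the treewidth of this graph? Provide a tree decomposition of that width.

Treewidth 2.
One optimal decomposition is:
Bags: B1 = {1, 2, 7}  B2 = {1, 2, 5}  B3 = {1, 5, 8}  B4 = {1, 8, 9}  B5 = {1, 6, 9}  B6 = {1, 3, 6}  B7 = {1, 3, 4}  B8 = {0, 1, 4}
Tree: B1–B2, B2–B3, B3–B4, B4–B5, B5–B6, B6–B7, B7–B8

Every bag has size at most 3, so the width is 3 − 1 = 2 and tw(G) ≤ 2. Since 1–7–2–5–8–9–6–3–4–0–1 is a cycle in G, G is not acyclic. Forests are exactly the graphs of treewidth ≤ 1, so tw(G) ≥ 2. The upper and lower bounds meet at 2, so that is the treewidth.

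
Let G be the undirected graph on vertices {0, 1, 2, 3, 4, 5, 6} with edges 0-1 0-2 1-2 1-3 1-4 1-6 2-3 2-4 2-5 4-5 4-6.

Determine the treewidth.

A width-2 tree decomposition is:
Bags: B1 = {2, 4, 5}  B2 = {1, 2, 4}  B3 = {1, 4, 6}  B4 = {0, 1, 2}  B5 = {1, 2, 3}
Tree: B1–B2, B2–B3, B2–B4, B4–B5
Every bag has size at most 3, so the width is 3 − 1 = 2 and tw(G) ≤ 2. For the lower bound, the 3 vertices {0, 1, 2} are pairwise adjacent, and any tree decomposition puts a clique entirely inside one bag — forcing width ≥ 2. The upper and lower bounds meet at 2, so that is the treewidth.

2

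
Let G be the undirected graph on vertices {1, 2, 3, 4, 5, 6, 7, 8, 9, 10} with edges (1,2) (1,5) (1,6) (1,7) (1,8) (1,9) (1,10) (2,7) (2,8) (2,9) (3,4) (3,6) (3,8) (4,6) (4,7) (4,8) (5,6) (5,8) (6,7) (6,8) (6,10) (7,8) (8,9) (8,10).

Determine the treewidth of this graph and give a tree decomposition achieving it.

The largest bag has 4 vertices, giving width 3; this decomposition certifies tw(G) ≤ 3. Conversely, {1, 2, 8, 9} is a clique of size 4, and the vertices of any clique must share a bag in every tree decomposition; so some bag has ≥ 4 vertices and tw(G) ≥ 3. Hence tw(G) = 3 exactly.

Treewidth 3.
Bags: B1 = {4, 6, 7, 8}  B2 = {1, 6, 7, 8}  B3 = {1, 2, 7, 8}  B4 = {1, 6, 8, 10}  B5 = {1, 2, 8, 9}  B6 = {1, 5, 6, 8}  B7 = {3, 4, 6, 8}
Tree: B1–B2, B2–B3, B2–B4, B3–B5, B4–B6, B1–B7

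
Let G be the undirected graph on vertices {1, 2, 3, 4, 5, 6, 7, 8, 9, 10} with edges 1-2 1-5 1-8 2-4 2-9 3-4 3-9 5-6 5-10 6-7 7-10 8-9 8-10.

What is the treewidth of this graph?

A width-2 tree decomposition is:
Bags: B1 = {2, 3, 4}  B2 = {2, 3, 9}  B3 = {1, 2, 9}  B4 = {1, 8, 9}  B5 = {1, 5, 8}  B6 = {5, 8, 10}  B7 = {5, 6, 10}  B8 = {6, 7, 10}
Tree: B1–B2, B2–B3, B3–B4, B4–B5, B5–B6, B6–B7, B7–B8
Every bag has size at most 3, so the width is 3 − 1 = 2 and tw(G) ≤ 2. Since 4–3–9–2–4 is a cycle in G, G is not acyclic. Forests are exactly the graphs of treewidth ≤ 1, so tw(G) ≥ 2. Combining the bounds, tw(G) = 2.

2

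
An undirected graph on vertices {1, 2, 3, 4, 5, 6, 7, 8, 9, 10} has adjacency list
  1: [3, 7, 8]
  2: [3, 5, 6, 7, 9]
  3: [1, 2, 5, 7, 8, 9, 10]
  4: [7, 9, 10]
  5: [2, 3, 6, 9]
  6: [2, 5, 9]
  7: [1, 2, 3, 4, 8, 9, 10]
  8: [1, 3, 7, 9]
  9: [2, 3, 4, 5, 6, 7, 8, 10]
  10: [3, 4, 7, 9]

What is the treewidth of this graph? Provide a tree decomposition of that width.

Treewidth 3.
Bags: B1 = {3, 7, 8, 9}  B2 = {2, 3, 7, 9}  B3 = {2, 3, 5, 9}  B4 = {3, 7, 9, 10}  B5 = {4, 7, 9, 10}  B6 = {1, 3, 7, 8}  B7 = {2, 5, 6, 9}
Tree: B1–B2, B2–B3, B2–B4, B4–B5, B1–B6, B3–B7

Every bag has size at most 4, so the width is 4 − 1 = 3 and tw(G) ≤ 3. Conversely, {1, 3, 7, 8} is a clique of size 4, and the vertices of any clique must share a bag in every tree decomposition; so some bag has ≥ 4 vertices and tw(G) ≥ 3. The upper and lower bounds meet at 3, so that is the treewidth.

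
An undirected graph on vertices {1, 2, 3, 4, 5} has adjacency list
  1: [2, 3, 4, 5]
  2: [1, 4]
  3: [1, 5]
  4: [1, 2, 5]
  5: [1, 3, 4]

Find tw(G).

A width-2 tree decomposition is:
Bags: B1 = {1, 3, 5}  B2 = {1, 4, 5}  B3 = {1, 2, 4}
Tree: B1–B2, B2–B3
Every bag has size at most 3, so the width is 3 − 1 = 2 and tw(G) ≤ 2. For the lower bound, the 3 vertices {1, 3, 5} are pairwise adjacent, and any tree decomposition puts a clique entirely inside one bag — forcing width ≥ 2. Therefore the treewidth is 2.

2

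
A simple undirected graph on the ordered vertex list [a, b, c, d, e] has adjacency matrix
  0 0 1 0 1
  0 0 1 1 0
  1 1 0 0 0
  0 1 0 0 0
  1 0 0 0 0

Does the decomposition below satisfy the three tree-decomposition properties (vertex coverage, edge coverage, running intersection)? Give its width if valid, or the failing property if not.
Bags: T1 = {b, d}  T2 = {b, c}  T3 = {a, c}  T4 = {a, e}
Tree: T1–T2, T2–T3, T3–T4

Checking the three conditions: (i) the bags cover all of {a, b, c, d, e}; (ii) for each edge, some bag contains both endpoints; (iii) the bags containing any fixed vertex form a subtree. All hold, so the decomposition is valid with width 2 − 1 = 1.

Yes; width 1.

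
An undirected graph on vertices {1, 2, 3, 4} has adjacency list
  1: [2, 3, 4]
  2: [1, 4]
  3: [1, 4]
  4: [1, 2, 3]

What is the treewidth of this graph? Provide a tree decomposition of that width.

Treewidth 2.
One optimal decomposition is:
Bags: B1 = {1, 3, 4}  B2 = {1, 2, 4}
Tree: B1–B2

The largest bag has 3 vertices, giving width 2; this decomposition certifies tw(G) ≤ 2. On the other hand G contains the 3-clique {1, 2, 4}. A clique must lie in a single bag of any decomposition, so no decomposition can have width below 2. Therefore the treewidth is 2.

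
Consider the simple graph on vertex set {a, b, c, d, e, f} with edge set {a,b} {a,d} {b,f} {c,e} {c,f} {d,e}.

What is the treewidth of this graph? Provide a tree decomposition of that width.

The largest bag has 3 vertices, giving width 2; this decomposition certifies tw(G) ≤ 2. For the lower bound, G contains the cycle c–e–d–a–b–f–c, so G is not a forest; only forests have treewidth ≤ 1, hence tw(G) ≥ 2. Combining the bounds, tw(G) = 2.

Treewidth 2.
One such decomposition:
Bags: B1 = {c, d, e}  B2 = {a, c, d}  B3 = {a, b, c}  B4 = {b, c, f}
Tree: B1–B2, B2–B3, B3–B4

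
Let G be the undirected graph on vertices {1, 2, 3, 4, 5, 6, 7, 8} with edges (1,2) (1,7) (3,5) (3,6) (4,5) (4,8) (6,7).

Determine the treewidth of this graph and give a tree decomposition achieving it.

Each bag holds 2 vertices, so the decomposition has width 1, which upper-bounds the treewidth. Since G has at least one edge (e.g. 8–4), it is not an edgeless graph, so tw(G) ≥ 1. Hence tw(G) = 1 exactly.

Treewidth 1.
One optimal decomposition is:
Bags: B1 = {4, 8}  B2 = {4, 5}  B3 = {3, 5}  B4 = {3, 6}  B5 = {6, 7}  B6 = {1, 7}  B7 = {1, 2}
Tree: B1–B2, B2–B3, B3–B4, B4–B5, B5–B6, B6–B7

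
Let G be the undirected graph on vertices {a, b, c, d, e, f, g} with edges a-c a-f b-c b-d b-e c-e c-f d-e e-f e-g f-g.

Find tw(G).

2

A width-2 tree decomposition is:
Bags: B1 = {a, c, f}  B2 = {c, e, f}  B3 = {b, c, e}  B4 = {b, d, e}  B5 = {e, f, g}
Tree: B1–B2, B2–B3, B3–B4, B2–B5
Each bag holds 3 vertices, so the decomposition has width 2, which upper-bounds the treewidth. Conversely, {b, d, e} is a clique of size 3, and the vertices of any clique must share a bag in every tree decomposition; so some bag has ≥ 3 vertices and tw(G) ≥ 2. Therefore the treewidth is 2.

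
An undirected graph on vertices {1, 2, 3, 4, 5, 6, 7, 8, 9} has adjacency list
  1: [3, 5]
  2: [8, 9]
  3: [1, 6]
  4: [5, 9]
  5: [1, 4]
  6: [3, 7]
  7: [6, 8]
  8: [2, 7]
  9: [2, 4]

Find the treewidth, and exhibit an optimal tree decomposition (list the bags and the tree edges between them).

Treewidth 2.
One such decomposition:
Bags: B1 = {2, 4, 9}  B2 = {2, 4, 8}  B3 = {4, 7, 8}  B4 = {4, 6, 7}  B5 = {3, 4, 6}  B6 = {1, 3, 4}  B7 = {1, 4, 5}
Tree: B1–B2, B2–B3, B3–B4, B4–B5, B5–B6, B6–B7

Every bag has size at most 3, so the width is 3 − 1 = 2 and tw(G) ≤ 2. The edges 4–9–2–8–7–6–3–1–5–4 form a cycle, so G is not a tree and its treewidth is at least 2. The upper and lower bounds meet at 2, so that is the treewidth.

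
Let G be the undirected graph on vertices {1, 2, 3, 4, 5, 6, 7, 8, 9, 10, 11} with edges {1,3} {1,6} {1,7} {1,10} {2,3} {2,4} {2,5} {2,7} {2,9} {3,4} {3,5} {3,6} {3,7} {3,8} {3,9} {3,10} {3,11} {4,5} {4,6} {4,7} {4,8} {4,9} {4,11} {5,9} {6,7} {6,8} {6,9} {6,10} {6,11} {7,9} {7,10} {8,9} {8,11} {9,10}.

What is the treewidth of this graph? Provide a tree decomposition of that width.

Treewidth 4.
One optimal decomposition is:
Bags: B1 = {3, 4, 6, 8, 9}  B2 = {3, 4, 6, 7, 9}  B3 = {3, 6, 7, 9, 10}  B4 = {2, 3, 4, 7, 9}  B5 = {3, 4, 6, 8, 11}  B6 = {1, 3, 6, 7, 10}  B7 = {2, 3, 4, 5, 9}
Tree: B1–B2, B2–B3, B2–B4, B1–B5, B3–B6, B4–B7

Each bag holds 5 vertices, so the decomposition has width 4, which upper-bounds the treewidth. For the lower bound, the 5 vertices {1, 3, 6, 7, 10} are pairwise adjacent, and any tree decomposition puts a clique entirely inside one bag — forcing width ≥ 4. Combining the bounds, tw(G) = 4.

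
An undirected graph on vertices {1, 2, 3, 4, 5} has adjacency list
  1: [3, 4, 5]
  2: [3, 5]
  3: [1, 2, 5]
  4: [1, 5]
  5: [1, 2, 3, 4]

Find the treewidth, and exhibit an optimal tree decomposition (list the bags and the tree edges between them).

Each bag holds 3 vertices, so the decomposition has width 2, which upper-bounds the treewidth. For the lower bound, the 3 vertices {1, 3, 5} are pairwise adjacent, and any tree decomposition puts a clique entirely inside one bag — forcing width ≥ 2. Hence tw(G) = 2 exactly.

Treewidth 2.
One such decomposition:
Bags: B1 = {2, 3, 5}  B2 = {1, 3, 5}  B3 = {1, 4, 5}
Tree: B1–B2, B2–B3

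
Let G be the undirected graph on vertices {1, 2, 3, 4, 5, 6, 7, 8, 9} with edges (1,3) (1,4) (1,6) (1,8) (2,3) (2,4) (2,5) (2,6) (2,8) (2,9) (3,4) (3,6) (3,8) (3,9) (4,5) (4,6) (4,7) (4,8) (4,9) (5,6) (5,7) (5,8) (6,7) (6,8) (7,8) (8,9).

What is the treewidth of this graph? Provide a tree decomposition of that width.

Treewidth 4.
One optimal decomposition is:
Bags: B1 = {1, 3, 4, 6, 8}  B2 = {2, 3, 4, 6, 8}  B3 = {2, 3, 4, 8, 9}  B4 = {2, 4, 5, 6, 8}  B5 = {4, 5, 6, 7, 8}
Tree: B1–B2, B2–B3, B2–B4, B4–B5

Each bag holds 5 vertices, so the decomposition has width 4, which upper-bounds the treewidth. For the lower bound, the 5 vertices {2, 3, 4, 8, 9} are pairwise adjacent, and any tree decomposition puts a clique entirely inside one bag — forcing width ≥ 4. Hence tw(G) = 4 exactly.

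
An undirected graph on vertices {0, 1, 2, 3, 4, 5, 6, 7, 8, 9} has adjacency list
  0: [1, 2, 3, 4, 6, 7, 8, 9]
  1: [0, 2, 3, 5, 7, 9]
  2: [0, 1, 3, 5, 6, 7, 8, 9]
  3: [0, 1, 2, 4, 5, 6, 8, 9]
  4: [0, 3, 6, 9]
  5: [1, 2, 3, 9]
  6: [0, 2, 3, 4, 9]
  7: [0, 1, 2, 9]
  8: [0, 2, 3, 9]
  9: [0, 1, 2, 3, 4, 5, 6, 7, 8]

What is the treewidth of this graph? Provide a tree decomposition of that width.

Treewidth 4.
Bags: B1 = {1, 2, 3, 5, 9}  B2 = {0, 1, 2, 3, 9}  B3 = {0, 2, 3, 8, 9}  B4 = {0, 2, 3, 6, 9}  B5 = {0, 3, 4, 6, 9}  B6 = {0, 1, 2, 7, 9}
Tree: B1–B2, B2–B3, B3–B4, B4–B5, B2–B6

Each bag holds 5 vertices, so the decomposition has width 4, which upper-bounds the treewidth. On the other hand G contains the 5-clique {0, 2, 3, 8, 9}. A clique must lie in a single bag of any decomposition, so no decomposition can have width below 4. Hence tw(G) = 4 exactly.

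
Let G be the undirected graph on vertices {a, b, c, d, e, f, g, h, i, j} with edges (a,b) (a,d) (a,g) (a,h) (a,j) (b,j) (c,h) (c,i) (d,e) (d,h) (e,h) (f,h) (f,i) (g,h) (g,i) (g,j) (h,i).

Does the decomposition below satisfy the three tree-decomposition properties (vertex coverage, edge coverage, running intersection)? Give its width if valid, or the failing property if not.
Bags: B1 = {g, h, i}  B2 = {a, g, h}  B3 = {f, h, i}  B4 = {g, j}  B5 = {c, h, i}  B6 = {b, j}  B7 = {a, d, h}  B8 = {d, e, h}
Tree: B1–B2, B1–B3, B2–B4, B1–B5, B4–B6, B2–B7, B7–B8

No — edge (a,j) lies in no bag.

A tree decomposition must satisfy three properties: every vertex lies in some bag; for every edge, both endpoints lie together in some bag; and for every vertex, the bags containing it form a connected subtree. Here edge (a,j) lies in no bag, so the decomposition is invalid.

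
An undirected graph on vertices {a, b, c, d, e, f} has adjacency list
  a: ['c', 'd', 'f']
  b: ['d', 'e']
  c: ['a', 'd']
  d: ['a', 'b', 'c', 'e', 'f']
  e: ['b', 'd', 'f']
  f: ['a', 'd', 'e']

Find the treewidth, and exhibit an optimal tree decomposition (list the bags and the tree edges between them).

Every bag has size at most 3, so the width is 3 − 1 = 2 and tw(G) ≤ 2. For the lower bound, the 3 vertices {a, c, d} are pairwise adjacent, and any tree decomposition puts a clique entirely inside one bag — forcing width ≥ 2. The upper and lower bounds meet at 2, so that is the treewidth.

Treewidth 2.
Bags: B1 = {a, d, f}  B2 = {d, e, f}  B3 = {b, d, e}  B4 = {a, c, d}
Tree: B1–B2, B2–B3, B1–B4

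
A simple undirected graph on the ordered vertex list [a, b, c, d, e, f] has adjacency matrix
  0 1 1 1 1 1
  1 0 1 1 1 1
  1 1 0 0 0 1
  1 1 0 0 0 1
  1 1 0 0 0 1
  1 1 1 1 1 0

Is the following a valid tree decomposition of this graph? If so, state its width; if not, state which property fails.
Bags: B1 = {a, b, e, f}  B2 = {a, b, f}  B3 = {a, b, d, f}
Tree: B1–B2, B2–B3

A tree decomposition must satisfy three properties: every vertex lies in some bag; for every edge, both endpoints lie together in some bag; and for every vertex, the bags containing it form a connected subtree. Here vertex c appears in no bag, so the decomposition is invalid.

No — vertex c appears in no bag.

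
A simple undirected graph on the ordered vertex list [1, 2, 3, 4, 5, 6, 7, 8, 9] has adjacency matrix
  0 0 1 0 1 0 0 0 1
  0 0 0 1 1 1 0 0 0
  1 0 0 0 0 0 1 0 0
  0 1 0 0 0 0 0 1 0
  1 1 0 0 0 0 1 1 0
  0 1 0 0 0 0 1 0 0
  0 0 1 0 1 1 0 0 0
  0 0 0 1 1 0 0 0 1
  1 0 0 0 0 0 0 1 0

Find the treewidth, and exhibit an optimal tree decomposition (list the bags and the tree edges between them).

Treewidth 3.
One such decomposition:
Bags: B1 = {2, 4, 8, 9}  B2 = {2, 5, 8, 9}  B3 = {1, 2, 5, 9}  B4 = {1, 2, 5, 6}  B5 = {1, 5, 6, 7}  B6 = {1, 3, 6, 7}
Tree: B1–B2, B2–B3, B3–B4, B4–B5, B5–B6

The largest bag has 4 vertices, giving width 3; this decomposition certifies tw(G) ≤ 3. For the lower bound: the 4 vertex sets {4,8,9}, {2}, {5}, {1,3,6,7} are disjoint, each induces a connected subgraph, and every pair is joined by at least one edge of G. Contracting each set to a single vertex therefore yields K_{4} as a minor, and since treewidth is minor-monotone, tw(G) ≥ tw(K_{4}) = 3. Combining the bounds, tw(G) = 3.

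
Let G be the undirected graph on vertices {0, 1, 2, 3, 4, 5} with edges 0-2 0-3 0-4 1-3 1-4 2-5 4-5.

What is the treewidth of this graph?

A width-2 tree decomposition is:
Bags: B1 = {1, 3, 4}  B2 = {0, 3, 4}  B3 = {0, 4, 5}  B4 = {0, 2, 5}
Tree: B1–B2, B2–B3, B3–B4
Every bag has size at most 3, so the width is 3 − 1 = 2 and tw(G) ≤ 2. For the lower bound, G contains the cycle 1–3–0–4–1, so G is not a forest; only forests have treewidth ≤ 1, hence tw(G) ≥ 2. The upper and lower bounds meet at 2, so that is the treewidth.

2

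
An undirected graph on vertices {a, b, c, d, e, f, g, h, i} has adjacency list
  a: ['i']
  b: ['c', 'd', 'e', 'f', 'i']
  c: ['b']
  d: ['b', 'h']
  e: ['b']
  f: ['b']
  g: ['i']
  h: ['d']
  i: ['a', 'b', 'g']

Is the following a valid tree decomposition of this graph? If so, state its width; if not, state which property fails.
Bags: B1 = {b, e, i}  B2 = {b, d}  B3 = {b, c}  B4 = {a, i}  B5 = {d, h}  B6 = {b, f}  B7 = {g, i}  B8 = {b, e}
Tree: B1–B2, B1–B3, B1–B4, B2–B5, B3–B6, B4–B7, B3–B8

A tree decomposition must satisfy three properties: every vertex lies in some bag; for every edge, both endpoints lie together in some bag; and for every vertex, the bags containing it form a connected subtree. Here bags containing vertex e are not connected in the tree, so the decomposition is invalid.

No — bags containing vertex e are not connected in the tree.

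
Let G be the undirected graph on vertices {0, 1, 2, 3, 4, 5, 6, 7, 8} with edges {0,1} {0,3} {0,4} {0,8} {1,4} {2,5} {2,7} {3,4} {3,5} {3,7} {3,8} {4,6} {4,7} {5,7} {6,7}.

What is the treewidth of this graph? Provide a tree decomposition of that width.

Treewidth 2.
One optimal decomposition is:
Bags: B1 = {4, 6, 7}  B2 = {3, 4, 7}  B3 = {3, 5, 7}  B4 = {2, 5, 7}  B5 = {0, 3, 4}  B6 = {0, 1, 4}  B7 = {0, 3, 8}
Tree: B1–B2, B2–B3, B3–B4, B2–B5, B5–B6, B5–B7

Each bag holds 3 vertices, so the decomposition has width 2, which upper-bounds the treewidth. On the other hand G contains the 3-clique {0, 1, 4}. A clique must lie in a single bag of any decomposition, so no decomposition can have width below 2. The upper and lower bounds meet at 2, so that is the treewidth.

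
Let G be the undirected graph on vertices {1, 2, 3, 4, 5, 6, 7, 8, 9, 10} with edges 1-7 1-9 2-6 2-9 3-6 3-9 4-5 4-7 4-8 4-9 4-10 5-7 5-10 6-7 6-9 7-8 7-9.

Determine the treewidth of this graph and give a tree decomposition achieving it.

Each bag holds 3 vertices, so the decomposition has width 2, which upper-bounds the treewidth. Conversely, {4, 5, 10} is a clique of size 3, and the vertices of any clique must share a bag in every tree decomposition; so some bag has ≥ 3 vertices and tw(G) ≥ 2. Combining the bounds, tw(G) = 2.

Treewidth 2.
One optimal decomposition is:
Bags: B1 = {4, 7, 9}  B2 = {4, 5, 7}  B3 = {6, 7, 9}  B4 = {2, 6, 9}  B5 = {3, 6, 9}  B6 = {1, 7, 9}  B7 = {4, 5, 10}  B8 = {4, 7, 8}
Tree: B1–B2, B1–B3, B3–B4, B4–B5, B1–B6, B2–B7, B1–B8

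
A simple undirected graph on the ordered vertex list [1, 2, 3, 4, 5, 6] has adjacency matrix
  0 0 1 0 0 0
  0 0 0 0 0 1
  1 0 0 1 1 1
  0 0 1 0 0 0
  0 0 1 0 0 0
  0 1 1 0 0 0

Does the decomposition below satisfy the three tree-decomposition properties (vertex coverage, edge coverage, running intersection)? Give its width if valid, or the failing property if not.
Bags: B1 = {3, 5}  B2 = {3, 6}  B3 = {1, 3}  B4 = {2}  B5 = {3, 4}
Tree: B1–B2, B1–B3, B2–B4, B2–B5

No — edge (6,2) lies in no bag.

A tree decomposition must satisfy three properties: every vertex lies in some bag; for every edge, both endpoints lie together in some bag; and for every vertex, the bags containing it form a connected subtree. Here edge (6,2) lies in no bag, so the decomposition is invalid.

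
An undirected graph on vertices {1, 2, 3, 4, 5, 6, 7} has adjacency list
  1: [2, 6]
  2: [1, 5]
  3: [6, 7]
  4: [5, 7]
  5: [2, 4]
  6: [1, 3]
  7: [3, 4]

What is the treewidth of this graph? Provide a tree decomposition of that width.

Every bag has size at most 3, so the width is 3 − 1 = 2 and tw(G) ≤ 2. For the lower bound, G contains the cycle 5–4–7–3–6–1–2–5, so G is not a forest; only forests have treewidth ≤ 1, hence tw(G) ≥ 2. The upper and lower bounds meet at 2, so that is the treewidth.

Treewidth 2.
One optimal decomposition is:
Bags: B1 = {4, 5, 7}  B2 = {3, 5, 7}  B3 = {3, 5, 6}  B4 = {1, 5, 6}  B5 = {1, 2, 5}
Tree: B1–B2, B2–B3, B3–B4, B4–B5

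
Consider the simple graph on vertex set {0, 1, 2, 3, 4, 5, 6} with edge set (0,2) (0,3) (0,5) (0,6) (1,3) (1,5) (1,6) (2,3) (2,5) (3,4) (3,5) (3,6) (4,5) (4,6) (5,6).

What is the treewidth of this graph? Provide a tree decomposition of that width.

Each bag holds 4 vertices, so the decomposition has width 3, which upper-bounds the treewidth. Conversely, {0, 2, 3, 5} is a clique of size 4, and the vertices of any clique must share a bag in every tree decomposition; so some bag has ≥ 4 vertices and tw(G) ≥ 3. Hence tw(G) = 3 exactly.

Treewidth 3.
One optimal decomposition is:
Bags: B1 = {0, 3, 5, 6}  B2 = {3, 4, 5, 6}  B3 = {0, 2, 3, 5}  B4 = {1, 3, 5, 6}
Tree: B1–B2, B1–B3, B2–B4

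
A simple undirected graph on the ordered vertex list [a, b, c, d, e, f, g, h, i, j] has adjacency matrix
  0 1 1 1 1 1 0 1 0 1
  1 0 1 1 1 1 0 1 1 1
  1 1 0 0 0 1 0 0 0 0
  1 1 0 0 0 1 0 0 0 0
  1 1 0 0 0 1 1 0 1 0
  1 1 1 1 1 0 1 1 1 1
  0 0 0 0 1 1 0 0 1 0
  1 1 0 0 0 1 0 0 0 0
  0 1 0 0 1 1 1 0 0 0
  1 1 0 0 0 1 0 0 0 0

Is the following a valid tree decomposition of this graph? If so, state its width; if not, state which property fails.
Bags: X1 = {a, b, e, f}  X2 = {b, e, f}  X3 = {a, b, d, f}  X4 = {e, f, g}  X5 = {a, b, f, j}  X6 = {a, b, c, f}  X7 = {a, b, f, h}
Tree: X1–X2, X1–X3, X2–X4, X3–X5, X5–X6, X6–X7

A tree decomposition must satisfy three properties: every vertex lies in some bag; for every edge, both endpoints lie together in some bag; and for every vertex, the bags containing it form a connected subtree. Here vertex i appears in no bag, so the decomposition is invalid.

No — vertex i appears in no bag.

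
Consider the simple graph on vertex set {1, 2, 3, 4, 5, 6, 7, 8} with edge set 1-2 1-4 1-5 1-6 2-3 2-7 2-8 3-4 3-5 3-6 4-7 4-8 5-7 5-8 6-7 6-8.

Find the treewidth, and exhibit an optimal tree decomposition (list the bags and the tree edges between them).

Treewidth 4.
One optimal decomposition is:
Bags: B1 = {1, 3, 5, 7, 8}  B2 = {1, 3, 6, 7, 8}  B3 = {1, 2, 3, 7, 8}  B4 = {1, 3, 4, 7, 8}
Tree: B1–B2, B2–B3, B3–B4

Every bag has size at most 5, so the width is 5 − 1 = 4 and tw(G) ≤ 4. For the lower bound: the 5 vertex sets {1,5}, {6,8}, {2,3}, {7}, {4} are disjoint, each induces a connected subgraph, and every pair is joined by at least one edge of G. Contracting each set to a single vertex therefore yields K_{5} as a minor, and since treewidth is minor-monotone, tw(G) ≥ tw(K_{5}) = 4. Hence tw(G) = 4 exactly.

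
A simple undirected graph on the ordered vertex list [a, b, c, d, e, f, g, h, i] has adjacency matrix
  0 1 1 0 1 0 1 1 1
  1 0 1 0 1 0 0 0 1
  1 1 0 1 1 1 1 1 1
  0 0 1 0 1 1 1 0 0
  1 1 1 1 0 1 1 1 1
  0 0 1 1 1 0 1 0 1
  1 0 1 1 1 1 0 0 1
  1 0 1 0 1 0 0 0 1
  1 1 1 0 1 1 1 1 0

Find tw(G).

4

A width-4 tree decomposition is:
Bags: B1 = {a, c, e, g, i}  B2 = {c, e, f, g, i}  B3 = {a, b, c, e, i}  B4 = {a, c, e, h, i}  B5 = {c, d, e, f, g}
Tree: B1–B2, B1–B3, B3–B4, B2–B5
The largest bag has 5 vertices, giving width 4; this decomposition certifies tw(G) ≤ 4. On the other hand G contains the 5-clique {c, d, e, f, g}. A clique must lie in a single bag of any decomposition, so no decomposition can have width below 4. Combining the bounds, tw(G) = 4.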